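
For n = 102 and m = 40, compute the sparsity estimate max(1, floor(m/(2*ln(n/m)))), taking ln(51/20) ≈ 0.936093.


n/m = 102/40 = 51/20.
ln(n/m) ≈ 0.936093.
2*ln(n/m) ≈ 1.872186.
m/(2*ln(n/m)) ≈ 40/1.872186 ≈ 21.3654.
floor = 21.
k_max = max(1, 21) = 21.

21


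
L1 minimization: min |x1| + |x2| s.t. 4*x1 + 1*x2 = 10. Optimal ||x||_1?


Axis intercepts:
  x1 = 5/2, x2 = 0: L1 = 5/2
  x1 = 0, x2 = 10: L1 = 10
x* = (5/2, 0)
||x*||_1 = 5/2.

5/2


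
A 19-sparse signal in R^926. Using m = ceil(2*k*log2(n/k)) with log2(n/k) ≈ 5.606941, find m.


log2(n/k) = log2(926/19) ≈ 5.606941.
2*k*log2(n/k) ≈ 2*19*5.606941 = 213.063758.
m = ceil(213.063758) = 214.

214


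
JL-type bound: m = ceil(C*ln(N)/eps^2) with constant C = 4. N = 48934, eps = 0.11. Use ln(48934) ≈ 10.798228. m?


ln(48934) ≈ 10.798228.
eps^2 = 0.11^2 = 0.0121.
C*ln(N)/eps^2 ≈ 4*10.798228/0.0121 ≈ 3569.6621.
m = ceil(3569.6621) = 3570.

3570


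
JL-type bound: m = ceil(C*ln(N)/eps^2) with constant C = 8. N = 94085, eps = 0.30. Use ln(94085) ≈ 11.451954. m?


ln(94085) ≈ 11.451954.
eps^2 = 0.30^2 = 0.09.
C*ln(N)/eps^2 ≈ 8*11.451954/0.09 ≈ 1017.9515.
m = ceil(1017.9515) = 1018.

1018


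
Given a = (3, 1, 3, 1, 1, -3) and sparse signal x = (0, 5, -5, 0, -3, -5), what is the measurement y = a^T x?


Non-zero terms: ['1*5', '3*-5', '1*-3', '-3*-5']
Products: [5, -15, -3, 15]
y = sum = 2.

2


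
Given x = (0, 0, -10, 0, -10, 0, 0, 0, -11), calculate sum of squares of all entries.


Non-zero entries: [(2, -10), (4, -10), (8, -11)]
Squares: [100, 100, 121]
||x||_2^2 = sum = 321.

321


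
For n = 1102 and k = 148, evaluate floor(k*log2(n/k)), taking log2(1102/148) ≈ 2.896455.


log2(n/k) = log2(1102/148) ≈ 2.896455.
k*log2(n/k) ≈ 148*2.896455 = 428.67534.
floor(428.67534) = 428.

428


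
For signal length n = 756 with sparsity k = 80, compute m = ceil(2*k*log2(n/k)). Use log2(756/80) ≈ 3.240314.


log2(n/k) = log2(756/80) ≈ 3.240314.
2*k*log2(n/k) ≈ 2*80*3.240314 = 518.45024.
m = ceil(518.45024) = 519.

519


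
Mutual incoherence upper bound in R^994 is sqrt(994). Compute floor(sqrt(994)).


31^2 = 961 <= 994 < 1024 = 32^2, so 31 <= sqrt(994) < 32.
floor(sqrt(994)) = 31.

31


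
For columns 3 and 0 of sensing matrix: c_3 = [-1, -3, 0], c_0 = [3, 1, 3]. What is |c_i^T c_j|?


Inner product: -1*3 + -3*1 + 0*3
Products: [-3, -3, 0]
Sum = -6.
|dot| = 6.

6


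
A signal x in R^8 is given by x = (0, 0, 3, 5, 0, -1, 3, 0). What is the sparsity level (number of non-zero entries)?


Non-zero positions: [2, 3, 5, 6].
Sparsity = 4.

4


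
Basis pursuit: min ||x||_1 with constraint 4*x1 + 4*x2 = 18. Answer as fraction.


Axis intercepts:
  x1 = 9/2, x2 = 0: L1 = 9/2
  x1 = 0, x2 = 9/2: L1 = 9/2
x* = (9/2, 0)
||x*||_1 = 9/2.

9/2


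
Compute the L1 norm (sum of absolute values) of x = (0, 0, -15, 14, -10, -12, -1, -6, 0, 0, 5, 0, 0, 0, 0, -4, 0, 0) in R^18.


Non-zero entries: [(2, -15), (3, 14), (4, -10), (5, -12), (6, -1), (7, -6), (10, 5), (15, -4)]
Absolute values: [15, 14, 10, 12, 1, 6, 5, 4]
||x||_1 = sum = 67.

67


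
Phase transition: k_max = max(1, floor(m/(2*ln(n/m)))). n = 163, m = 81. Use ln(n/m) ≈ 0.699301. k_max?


n/m = 163/81.
ln(n/m) ≈ 0.699301.
2*ln(n/m) ≈ 1.398602.
m/(2*ln(n/m)) ≈ 81/1.398602 ≈ 57.915.
floor = 57.
k_max = max(1, 57) = 57.

57


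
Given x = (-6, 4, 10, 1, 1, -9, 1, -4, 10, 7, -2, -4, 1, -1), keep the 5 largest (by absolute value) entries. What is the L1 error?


Sorted |x_i| descending: [10, 10, 9, 7, 6, 4, 4, 4, 2, 1, 1, 1, 1, 1]
Keep top 5: [10, 10, 9, 7, 6]
Tail entries: [4, 4, 4, 2, 1, 1, 1, 1, 1]
L1 error = sum of tail = 19.

19


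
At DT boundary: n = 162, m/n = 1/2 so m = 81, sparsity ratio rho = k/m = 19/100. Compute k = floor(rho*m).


m = 1/2*162 = 81.
rho = 19/100.
rho*m = 19/100*81 = 15.39.
k = floor(15.39) = 15.

15


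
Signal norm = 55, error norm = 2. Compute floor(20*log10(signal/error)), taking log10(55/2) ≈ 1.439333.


||x||/||e|| = 55/2.
log10(55/2) ≈ 1.439333.
20*log10(||x||/||e||) ≈ 20*1.439333 = 28.78666.
floor(28.78666) = 28.

28


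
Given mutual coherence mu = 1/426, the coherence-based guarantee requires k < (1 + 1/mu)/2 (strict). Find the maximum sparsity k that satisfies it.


1/mu = 426.
1 + 1/mu = 427.
(1 + 1/mu)/2 = 213.5 is not an integer, so k_max = floor(213.5) = 213.

213


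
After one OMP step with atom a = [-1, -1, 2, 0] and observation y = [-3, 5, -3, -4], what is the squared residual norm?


a^T a = 6.
a^T y = -8.
coeff = -8/6 = -4/3.
||r||^2 = 145/3.

145/3


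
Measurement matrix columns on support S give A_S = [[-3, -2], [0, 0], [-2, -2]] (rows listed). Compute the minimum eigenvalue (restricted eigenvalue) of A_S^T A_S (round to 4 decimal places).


A_S^T A_S = [[13, 10], [10, 8]].
trace = 21.
det = 4.
disc = trace^2 - 4*det = 441 - 4*4 = 425.
sqrt(425) ≈ 20.615528.
lam_min = (21 - sqrt(425))/2 ≈ (21 - 20.615528)/2 = 0.192236 ≈ 0.1922.

0.1922


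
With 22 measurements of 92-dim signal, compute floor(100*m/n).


100*m/n = 100*22/92 ≈ 23.913.
floor = 23.

23


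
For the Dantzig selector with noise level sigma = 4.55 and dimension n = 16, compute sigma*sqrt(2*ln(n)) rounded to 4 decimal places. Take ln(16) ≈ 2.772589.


ln(16) ≈ 2.772589.
2*ln(n) ≈ 5.545178.
sqrt(2*ln(n)) ≈ sqrt(5.545178) ≈ 2.35482.
threshold ≈ 4.55*2.35482 = 10.714431 ≈ 10.7144.

10.7144


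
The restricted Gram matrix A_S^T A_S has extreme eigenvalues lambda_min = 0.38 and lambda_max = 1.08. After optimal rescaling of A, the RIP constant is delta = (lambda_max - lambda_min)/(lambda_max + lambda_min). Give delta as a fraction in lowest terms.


lambda_max - lambda_min = 1.08 - 0.38 = 0.70.
lambda_max + lambda_min = 1.08 + 0.38 = 1.46.
delta = 0.70/1.46 = 70/146 = 35/73.

35/73


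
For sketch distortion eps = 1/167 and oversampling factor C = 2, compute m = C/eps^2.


1/eps = 167.
(1/eps)^2 = 27889.
m = 2*27889 = 55778.

55778


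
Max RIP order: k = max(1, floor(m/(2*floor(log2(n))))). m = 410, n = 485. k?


floor(log2(485)) = 8.
2*8 = 16.
m/(2*floor(log2(n))) = 410/16 ≈ 25.625.
floor = 25.
k = max(1, 25) = 25.

25


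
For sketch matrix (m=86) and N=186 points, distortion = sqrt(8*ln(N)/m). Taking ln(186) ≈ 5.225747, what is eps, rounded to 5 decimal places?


ln(186) ≈ 5.225747.
8*ln(N)/m ≈ 8*5.225747/86 ≈ 0.486116.
eps = sqrt(0.486116) ≈ 0.6972202 ≈ 0.69722.

0.69722


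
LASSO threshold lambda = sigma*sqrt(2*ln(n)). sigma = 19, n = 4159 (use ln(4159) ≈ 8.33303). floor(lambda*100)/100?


ln(4159) ≈ 8.33303.
2*ln(n) ≈ 16.66606.
sqrt(2*ln(n)) ≈ sqrt(16.66606) ≈ 4.082409.
lambda ≈ 19*4.082409 = 77.565771.
floor(lambda*100)/100 = 77.56.

77.56


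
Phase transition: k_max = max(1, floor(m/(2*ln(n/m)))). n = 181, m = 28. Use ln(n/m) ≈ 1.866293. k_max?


n/m = 181/28.
ln(n/m) ≈ 1.866293.
2*ln(n/m) ≈ 3.732586.
m/(2*ln(n/m)) ≈ 28/3.732586 ≈ 7.5015.
floor = 7.
k_max = max(1, 7) = 7.

7


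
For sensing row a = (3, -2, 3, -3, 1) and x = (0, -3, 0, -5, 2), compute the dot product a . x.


Non-zero terms: ['-2*-3', '-3*-5', '1*2']
Products: [6, 15, 2]
y = sum = 23.

23


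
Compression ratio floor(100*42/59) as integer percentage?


100*m/n = 100*42/59 ≈ 71.1864.
floor = 71.

71


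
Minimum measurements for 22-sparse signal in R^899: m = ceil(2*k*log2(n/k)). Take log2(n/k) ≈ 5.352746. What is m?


log2(n/k) = log2(899/22) ≈ 5.352746.
2*k*log2(n/k) ≈ 2*22*5.352746 = 235.520824.
m = ceil(235.520824) = 236.

236


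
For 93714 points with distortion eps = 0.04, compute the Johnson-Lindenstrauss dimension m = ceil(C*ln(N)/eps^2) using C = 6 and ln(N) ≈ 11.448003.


ln(93714) ≈ 11.448003.
eps^2 = 0.04^2 = 0.0016.
C*ln(N)/eps^2 ≈ 6*11.448003/0.0016 ≈ 42930.0113.
m = ceil(42930.0113) = 42931.

42931


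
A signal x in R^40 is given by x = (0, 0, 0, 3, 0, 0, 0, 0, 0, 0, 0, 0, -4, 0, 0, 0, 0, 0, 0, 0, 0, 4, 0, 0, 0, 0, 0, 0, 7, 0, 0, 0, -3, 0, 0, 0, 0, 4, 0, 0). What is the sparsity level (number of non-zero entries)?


Non-zero positions: [3, 12, 21, 28, 32, 37].
Sparsity = 6.

6


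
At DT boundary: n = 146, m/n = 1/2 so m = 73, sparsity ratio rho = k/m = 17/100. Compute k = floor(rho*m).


m = 1/2*146 = 73.
rho = 17/100.
rho*m = 17/100*73 = 12.41.
k = floor(12.41) = 12.

12


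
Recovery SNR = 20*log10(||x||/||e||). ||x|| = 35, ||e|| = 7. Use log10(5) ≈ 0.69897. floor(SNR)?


||x||/||e|| = 35/7 = 5.
log10(5) ≈ 0.69897.
20*log10(||x||/||e||) ≈ 20*0.69897 = 13.9794.
floor(13.9794) = 13.

13


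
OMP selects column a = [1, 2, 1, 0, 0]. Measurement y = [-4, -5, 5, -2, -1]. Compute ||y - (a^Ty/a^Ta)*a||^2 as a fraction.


a^T a = 6.
a^T y = -9.
coeff = -9/6 = -3/2.
||r||^2 = 115/2.

115/2


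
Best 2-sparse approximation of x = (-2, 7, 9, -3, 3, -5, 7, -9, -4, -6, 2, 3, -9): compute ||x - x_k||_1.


Sorted |x_i| descending: [9, 9, 9, 7, 7, 6, 5, 4, 3, 3, 3, 2, 2]
Keep top 2: [9, 9]
Tail entries: [9, 7, 7, 6, 5, 4, 3, 3, 3, 2, 2]
L1 error = sum of tail = 51.

51


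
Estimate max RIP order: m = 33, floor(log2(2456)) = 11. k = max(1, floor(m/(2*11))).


floor(log2(2456)) = 11.
2*11 = 22.
m/(2*floor(log2(n))) = 33/22 ≈ 1.5.
floor = 1.
k = max(1, 1) = 1.

1


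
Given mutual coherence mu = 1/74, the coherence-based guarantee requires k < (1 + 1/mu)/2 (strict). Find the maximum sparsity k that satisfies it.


1/mu = 74.
1 + 1/mu = 75.
(1 + 1/mu)/2 = 37.5 is not an integer, so k_max = floor(37.5) = 37.

37


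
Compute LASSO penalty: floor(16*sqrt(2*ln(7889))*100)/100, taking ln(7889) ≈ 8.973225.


ln(7889) ≈ 8.973225.
2*ln(n) ≈ 17.94645.
sqrt(2*ln(n)) ≈ sqrt(17.94645) ≈ 4.236325.
lambda ≈ 16*4.236325 = 67.7812.
floor(lambda*100)/100 = 67.78.

67.78


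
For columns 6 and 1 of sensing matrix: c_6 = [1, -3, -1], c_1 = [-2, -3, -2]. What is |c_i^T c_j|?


Inner product: 1*-2 + -3*-3 + -1*-2
Products: [-2, 9, 2]
Sum = 9.
|dot| = 9.

9


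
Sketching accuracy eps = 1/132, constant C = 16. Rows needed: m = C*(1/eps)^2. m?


1/eps = 132.
(1/eps)^2 = 17424.
m = 16*17424 = 278784.

278784


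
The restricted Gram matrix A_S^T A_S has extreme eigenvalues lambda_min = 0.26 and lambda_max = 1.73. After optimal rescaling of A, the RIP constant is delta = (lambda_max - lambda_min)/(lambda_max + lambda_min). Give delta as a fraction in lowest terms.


lambda_max - lambda_min = 1.73 - 0.26 = 1.47.
lambda_max + lambda_min = 1.73 + 0.26 = 1.99.
delta = 1.47/1.99 = 147/199.

147/199


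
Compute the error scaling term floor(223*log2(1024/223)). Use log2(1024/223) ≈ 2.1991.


log2(n/k) = log2(1024/223) ≈ 2.1991.
k*log2(n/k) ≈ 223*2.1991 = 490.3993.
floor(490.3993) = 490.

490


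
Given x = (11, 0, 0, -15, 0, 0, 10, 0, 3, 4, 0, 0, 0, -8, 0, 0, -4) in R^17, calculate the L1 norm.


Non-zero entries: [(0, 11), (3, -15), (6, 10), (8, 3), (9, 4), (13, -8), (16, -4)]
Absolute values: [11, 15, 10, 3, 4, 8, 4]
||x||_1 = sum = 55.

55


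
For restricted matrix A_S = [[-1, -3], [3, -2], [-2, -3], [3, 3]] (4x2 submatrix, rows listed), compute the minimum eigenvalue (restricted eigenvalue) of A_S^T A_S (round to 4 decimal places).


A_S^T A_S = [[23, 12], [12, 31]].
trace = 54.
det = 569.
disc = trace^2 - 4*det = 2916 - 4*569 = 640.
sqrt(640) ≈ 25.298221.
lam_min = (54 - sqrt(640))/2 ≈ (54 - 25.298221)/2 = 14.3508895 ≈ 14.3509.

14.3509


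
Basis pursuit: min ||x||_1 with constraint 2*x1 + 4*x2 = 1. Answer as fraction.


Axis intercepts:
  x1 = 1/2, x2 = 0: L1 = 1/2
  x1 = 0, x2 = 1/4: L1 = 1/4
x* = (0, 1/4)
||x*||_1 = 1/4.

1/4


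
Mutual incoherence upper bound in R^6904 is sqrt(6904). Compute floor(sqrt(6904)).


83^2 = 6889 <= 6904 < 7056 = 84^2, so 83 <= sqrt(6904) < 84.
floor(sqrt(6904)) = 83.

83


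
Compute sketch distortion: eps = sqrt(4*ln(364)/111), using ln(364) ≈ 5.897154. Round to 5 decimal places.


ln(364) ≈ 5.897154.
4*ln(N)/m ≈ 4*5.897154/111 ≈ 0.21251005.
eps = sqrt(0.21251005) ≈ 0.4609881 ≈ 0.46099.

0.46099


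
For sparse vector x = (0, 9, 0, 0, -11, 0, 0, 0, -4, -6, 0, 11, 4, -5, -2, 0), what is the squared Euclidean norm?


Non-zero entries: [(1, 9), (4, -11), (8, -4), (9, -6), (11, 11), (12, 4), (13, -5), (14, -2)]
Squares: [81, 121, 16, 36, 121, 16, 25, 4]
||x||_2^2 = sum = 420.

420


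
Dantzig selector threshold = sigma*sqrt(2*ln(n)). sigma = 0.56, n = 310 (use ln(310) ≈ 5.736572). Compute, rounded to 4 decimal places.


ln(310) ≈ 5.736572.
2*ln(n) ≈ 11.473144.
sqrt(2*ln(n)) ≈ sqrt(11.473144) ≈ 3.387203.
threshold ≈ 0.56*3.387203 = 1.89683368 ≈ 1.8968.

1.8968


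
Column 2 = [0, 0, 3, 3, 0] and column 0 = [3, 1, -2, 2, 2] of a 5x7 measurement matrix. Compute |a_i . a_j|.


Inner product: 0*3 + 0*1 + 3*-2 + 3*2 + 0*2
Products: [0, 0, -6, 6, 0]
Sum = 0.
|dot| = 0.

0


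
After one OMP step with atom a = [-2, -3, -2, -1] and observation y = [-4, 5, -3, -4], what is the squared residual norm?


a^T a = 18.
a^T y = 3.
coeff = 3/18 = 1/6.
||r||^2 = 131/2.

131/2


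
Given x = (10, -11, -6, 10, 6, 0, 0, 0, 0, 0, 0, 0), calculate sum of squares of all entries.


Non-zero entries: [(0, 10), (1, -11), (2, -6), (3, 10), (4, 6)]
Squares: [100, 121, 36, 100, 36]
||x||_2^2 = sum = 393.

393


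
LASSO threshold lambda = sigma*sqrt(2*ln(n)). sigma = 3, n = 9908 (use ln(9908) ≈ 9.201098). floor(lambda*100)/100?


ln(9908) ≈ 9.201098.
2*ln(n) ≈ 18.402196.
sqrt(2*ln(n)) ≈ sqrt(18.402196) ≈ 4.289778.
lambda ≈ 3*4.289778 = 12.869334.
floor(lambda*100)/100 = 12.86.

12.86


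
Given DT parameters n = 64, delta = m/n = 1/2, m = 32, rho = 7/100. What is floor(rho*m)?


m = 1/2*64 = 32.
rho = 7/100.
rho*m = 7/100*32 = 2.24.
k = floor(2.24) = 2.

2


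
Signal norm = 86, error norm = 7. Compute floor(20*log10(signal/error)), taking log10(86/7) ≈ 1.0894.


||x||/||e|| = 86/7.
log10(86/7) ≈ 1.0894.
20*log10(||x||/||e||) ≈ 20*1.0894 = 21.788.
floor(21.788) = 21.

21


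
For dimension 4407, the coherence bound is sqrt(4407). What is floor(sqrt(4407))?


66^2 = 4356 <= 4407 < 4489 = 67^2, so 66 <= sqrt(4407) < 67.
floor(sqrt(4407)) = 66.

66


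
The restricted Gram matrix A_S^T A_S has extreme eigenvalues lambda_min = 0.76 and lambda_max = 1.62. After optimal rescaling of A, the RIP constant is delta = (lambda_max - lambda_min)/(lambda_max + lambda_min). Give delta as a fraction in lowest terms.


lambda_max - lambda_min = 1.62 - 0.76 = 0.86.
lambda_max + lambda_min = 1.62 + 0.76 = 2.38.
delta = 0.86/2.38 = 86/238 = 43/119.

43/119


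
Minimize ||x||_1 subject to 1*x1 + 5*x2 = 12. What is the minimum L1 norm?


Axis intercepts:
  x1 = 12, x2 = 0: L1 = 12
  x1 = 0, x2 = 12/5: L1 = 12/5
x* = (0, 12/5)
||x*||_1 = 12/5.

12/5


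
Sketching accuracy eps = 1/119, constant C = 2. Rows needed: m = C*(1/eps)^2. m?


1/eps = 119.
(1/eps)^2 = 14161.
m = 2*14161 = 28322.

28322


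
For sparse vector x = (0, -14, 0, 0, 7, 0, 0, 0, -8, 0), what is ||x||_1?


Non-zero entries: [(1, -14), (4, 7), (8, -8)]
Absolute values: [14, 7, 8]
||x||_1 = sum = 29.

29


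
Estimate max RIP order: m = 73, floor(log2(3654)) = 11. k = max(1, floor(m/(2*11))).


floor(log2(3654)) = 11.
2*11 = 22.
m/(2*floor(log2(n))) = 73/22 ≈ 3.3182.
floor = 3.
k = max(1, 3) = 3.

3


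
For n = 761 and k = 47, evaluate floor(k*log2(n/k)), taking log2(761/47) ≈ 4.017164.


log2(n/k) = log2(761/47) ≈ 4.017164.
k*log2(n/k) ≈ 47*4.017164 = 188.806708.
floor(188.806708) = 188.

188


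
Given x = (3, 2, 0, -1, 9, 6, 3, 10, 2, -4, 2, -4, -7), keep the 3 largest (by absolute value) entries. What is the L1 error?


Sorted |x_i| descending: [10, 9, 7, 6, 4, 4, 3, 3, 2, 2, 2, 1, 0]
Keep top 3: [10, 9, 7]
Tail entries: [6, 4, 4, 3, 3, 2, 2, 2, 1, 0]
L1 error = sum of tail = 27.

27


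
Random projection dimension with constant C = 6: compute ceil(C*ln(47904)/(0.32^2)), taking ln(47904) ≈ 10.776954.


ln(47904) ≈ 10.776954.
eps^2 = 0.32^2 = 0.1024.
C*ln(N)/eps^2 ≈ 6*10.776954/0.1024 ≈ 631.4621.
m = ceil(631.4621) = 632.

632


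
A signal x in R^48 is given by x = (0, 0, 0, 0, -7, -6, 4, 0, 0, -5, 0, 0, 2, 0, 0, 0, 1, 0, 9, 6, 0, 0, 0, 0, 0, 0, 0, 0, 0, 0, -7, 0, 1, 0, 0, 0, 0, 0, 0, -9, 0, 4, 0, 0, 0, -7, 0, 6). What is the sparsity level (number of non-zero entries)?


Non-zero positions: [4, 5, 6, 9, 12, 16, 18, 19, 30, 32, 39, 41, 45, 47].
Sparsity = 14.

14


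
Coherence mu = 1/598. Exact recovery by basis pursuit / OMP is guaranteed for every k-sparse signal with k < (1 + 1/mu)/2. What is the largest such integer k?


1/mu = 598.
1 + 1/mu = 599.
(1 + 1/mu)/2 = 299.5 is not an integer, so k_max = floor(299.5) = 299.

299


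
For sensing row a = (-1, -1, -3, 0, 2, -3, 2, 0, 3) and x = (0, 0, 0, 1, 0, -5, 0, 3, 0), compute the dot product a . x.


Non-zero terms: ['0*1', '-3*-5', '0*3']
Products: [0, 15, 0]
y = sum = 15.

15


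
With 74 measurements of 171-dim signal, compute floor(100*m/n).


100*m/n = 100*74/171 ≈ 43.2749.
floor = 43.

43


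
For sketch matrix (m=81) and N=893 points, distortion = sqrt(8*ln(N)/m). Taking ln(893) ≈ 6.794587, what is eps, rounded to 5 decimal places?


ln(893) ≈ 6.794587.
8*ln(N)/m ≈ 8*6.794587/81 ≈ 0.67107032.
eps = sqrt(0.67107032) ≈ 0.8191888 ≈ 0.81919.

0.81919


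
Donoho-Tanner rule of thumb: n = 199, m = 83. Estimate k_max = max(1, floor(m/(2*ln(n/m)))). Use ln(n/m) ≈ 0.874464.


n/m = 199/83.
ln(n/m) ≈ 0.874464.
2*ln(n/m) ≈ 1.748928.
m/(2*ln(n/m)) ≈ 83/1.748928 ≈ 47.4576.
floor = 47.
k_max = max(1, 47) = 47.

47


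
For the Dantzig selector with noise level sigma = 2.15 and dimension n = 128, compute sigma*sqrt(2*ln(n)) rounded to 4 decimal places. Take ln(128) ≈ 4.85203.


ln(128) ≈ 4.85203.
2*ln(n) ≈ 9.70406.
sqrt(2*ln(n)) ≈ sqrt(9.70406) ≈ 3.115134.
threshold ≈ 2.15*3.115134 = 6.6975381 ≈ 6.6975.

6.6975


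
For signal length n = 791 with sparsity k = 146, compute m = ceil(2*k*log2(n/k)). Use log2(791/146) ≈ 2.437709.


log2(n/k) = log2(791/146) ≈ 2.437709.
2*k*log2(n/k) ≈ 2*146*2.437709 = 711.811028.
m = ceil(711.811028) = 712.

712


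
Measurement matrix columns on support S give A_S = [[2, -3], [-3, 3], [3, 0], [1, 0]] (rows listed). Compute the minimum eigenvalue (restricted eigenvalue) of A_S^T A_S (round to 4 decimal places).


A_S^T A_S = [[23, -15], [-15, 18]].
trace = 41.
det = 189.
disc = trace^2 - 4*det = 1681 - 4*189 = 925.
sqrt(925) ≈ 30.413813.
lam_min = (41 - sqrt(925))/2 ≈ (41 - 30.413813)/2 = 5.2930935 ≈ 5.2931.

5.2931


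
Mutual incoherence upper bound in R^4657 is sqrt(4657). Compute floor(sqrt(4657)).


68^2 = 4624 <= 4657 < 4761 = 69^2, so 68 <= sqrt(4657) < 69.
floor(sqrt(4657)) = 68.

68


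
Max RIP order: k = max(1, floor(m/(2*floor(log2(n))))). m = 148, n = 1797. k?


floor(log2(1797)) = 10.
2*10 = 20.
m/(2*floor(log2(n))) = 148/20 ≈ 7.4.
floor = 7.
k = max(1, 7) = 7.

7


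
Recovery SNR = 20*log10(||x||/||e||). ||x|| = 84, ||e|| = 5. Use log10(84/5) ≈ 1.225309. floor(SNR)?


||x||/||e|| = 84/5.
log10(84/5) ≈ 1.225309.
20*log10(||x||/||e||) ≈ 20*1.225309 = 24.50618.
floor(24.50618) = 24.

24


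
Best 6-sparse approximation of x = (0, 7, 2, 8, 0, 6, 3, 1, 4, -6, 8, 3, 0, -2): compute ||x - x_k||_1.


Sorted |x_i| descending: [8, 8, 7, 6, 6, 4, 3, 3, 2, 2, 1, 0, 0, 0]
Keep top 6: [8, 8, 7, 6, 6, 4]
Tail entries: [3, 3, 2, 2, 1, 0, 0, 0]
L1 error = sum of tail = 11.

11


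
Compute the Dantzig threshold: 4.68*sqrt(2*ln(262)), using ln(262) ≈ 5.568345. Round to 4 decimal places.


ln(262) ≈ 5.568345.
2*ln(n) ≈ 11.13669.
sqrt(2*ln(n)) ≈ sqrt(11.13669) ≈ 3.337168.
threshold ≈ 4.68*3.337168 = 15.61794624 ≈ 15.6179.

15.6179


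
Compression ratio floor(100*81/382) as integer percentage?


100*m/n = 100*81/382 ≈ 21.2042.
floor = 21.

21


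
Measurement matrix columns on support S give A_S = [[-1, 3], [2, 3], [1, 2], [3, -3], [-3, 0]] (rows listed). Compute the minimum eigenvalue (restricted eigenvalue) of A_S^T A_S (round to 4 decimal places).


A_S^T A_S = [[24, -4], [-4, 31]].
trace = 55.
det = 728.
disc = trace^2 - 4*det = 3025 - 4*728 = 113.
sqrt(113) ≈ 10.630146.
lam_min = (55 - sqrt(113))/2 ≈ (55 - 10.630146)/2 = 22.184927 ≈ 22.1849.

22.1849


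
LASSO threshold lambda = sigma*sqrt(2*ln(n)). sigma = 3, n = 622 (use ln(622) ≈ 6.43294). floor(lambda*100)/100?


ln(622) ≈ 6.43294.
2*ln(n) ≈ 12.86588.
sqrt(2*ln(n)) ≈ sqrt(12.86588) ≈ 3.586904.
lambda ≈ 3*3.586904 = 10.760712.
floor(lambda*100)/100 = 10.76.

10.76


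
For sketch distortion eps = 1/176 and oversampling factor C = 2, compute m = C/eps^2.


1/eps = 176.
(1/eps)^2 = 30976.
m = 2*30976 = 61952.

61952


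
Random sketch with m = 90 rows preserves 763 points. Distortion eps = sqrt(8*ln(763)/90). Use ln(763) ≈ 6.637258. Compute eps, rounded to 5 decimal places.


ln(763) ≈ 6.637258.
8*ln(N)/m ≈ 8*6.637258/90 ≈ 0.58997849.
eps = sqrt(0.58997849) ≈ 0.7681006 ≈ 0.76810.

0.76810


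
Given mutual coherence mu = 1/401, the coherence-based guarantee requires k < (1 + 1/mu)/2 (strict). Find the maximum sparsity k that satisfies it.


1/mu = 401.
1 + 1/mu = 402.
(1 + 1/mu)/2 = 201 is an integer and the inequality is strict, so k_max = 201 - 1 = 200.

200


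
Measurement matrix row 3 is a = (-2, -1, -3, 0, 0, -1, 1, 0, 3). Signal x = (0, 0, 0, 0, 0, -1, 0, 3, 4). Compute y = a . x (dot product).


Non-zero terms: ['-1*-1', '0*3', '3*4']
Products: [1, 0, 12]
y = sum = 13.

13


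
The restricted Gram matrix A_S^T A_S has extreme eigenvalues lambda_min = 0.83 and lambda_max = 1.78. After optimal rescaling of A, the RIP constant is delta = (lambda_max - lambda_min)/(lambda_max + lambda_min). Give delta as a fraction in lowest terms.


lambda_max - lambda_min = 1.78 - 0.83 = 0.95.
lambda_max + lambda_min = 1.78 + 0.83 = 2.61.
delta = 0.95/2.61 = 95/261.

95/261


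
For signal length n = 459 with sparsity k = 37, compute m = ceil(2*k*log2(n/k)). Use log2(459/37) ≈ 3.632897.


log2(n/k) = log2(459/37) ≈ 3.632897.
2*k*log2(n/k) ≈ 2*37*3.632897 = 268.834378.
m = ceil(268.834378) = 269.

269


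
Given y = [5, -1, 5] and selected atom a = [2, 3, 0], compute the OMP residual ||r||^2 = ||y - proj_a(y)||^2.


a^T a = 13.
a^T y = 7.
coeff = 7/13 = 7/13.
||r||^2 = 614/13.

614/13


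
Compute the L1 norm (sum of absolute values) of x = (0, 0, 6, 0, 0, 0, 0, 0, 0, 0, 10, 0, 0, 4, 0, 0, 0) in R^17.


Non-zero entries: [(2, 6), (10, 10), (13, 4)]
Absolute values: [6, 10, 4]
||x||_1 = sum = 20.

20


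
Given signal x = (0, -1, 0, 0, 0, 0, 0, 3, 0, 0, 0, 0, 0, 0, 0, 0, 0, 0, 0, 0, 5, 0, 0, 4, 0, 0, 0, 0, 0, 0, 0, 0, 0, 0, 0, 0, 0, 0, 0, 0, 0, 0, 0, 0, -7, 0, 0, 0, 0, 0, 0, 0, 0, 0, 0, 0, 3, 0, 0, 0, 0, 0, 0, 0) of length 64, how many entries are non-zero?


Non-zero positions: [1, 7, 20, 23, 44, 56].
Sparsity = 6.

6


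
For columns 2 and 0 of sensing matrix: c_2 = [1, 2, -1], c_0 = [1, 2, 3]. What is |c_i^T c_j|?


Inner product: 1*1 + 2*2 + -1*3
Products: [1, 4, -3]
Sum = 2.
|dot| = 2.

2


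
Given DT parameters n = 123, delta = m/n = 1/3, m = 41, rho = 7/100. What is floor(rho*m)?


m = 1/3*123 = 41.
rho = 7/100.
rho*m = 7/100*41 = 2.87.
k = floor(2.87) = 2.

2


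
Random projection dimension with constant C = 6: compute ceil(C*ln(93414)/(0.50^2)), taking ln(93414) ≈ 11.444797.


ln(93414) ≈ 11.444797.
eps^2 = 0.50^2 = 0.25.
C*ln(N)/eps^2 ≈ 6*11.444797/0.25 ≈ 274.6751.
m = ceil(274.6751) = 275.

275


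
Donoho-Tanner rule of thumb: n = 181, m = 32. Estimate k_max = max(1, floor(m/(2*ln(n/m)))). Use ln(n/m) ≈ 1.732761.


n/m = 181/32.
ln(n/m) ≈ 1.732761.
2*ln(n/m) ≈ 3.465522.
m/(2*ln(n/m)) ≈ 32/3.465522 ≈ 9.2338.
floor = 9.
k_max = max(1, 9) = 9.

9


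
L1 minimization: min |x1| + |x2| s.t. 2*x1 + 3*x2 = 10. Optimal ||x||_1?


Axis intercepts:
  x1 = 5, x2 = 0: L1 = 5
  x1 = 0, x2 = 10/3: L1 = 10/3
x* = (0, 10/3)
||x*||_1 = 10/3.

10/3


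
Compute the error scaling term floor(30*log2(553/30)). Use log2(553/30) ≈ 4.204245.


log2(n/k) = log2(553/30) ≈ 4.204245.
k*log2(n/k) ≈ 30*4.204245 = 126.12735.
floor(126.12735) = 126.

126


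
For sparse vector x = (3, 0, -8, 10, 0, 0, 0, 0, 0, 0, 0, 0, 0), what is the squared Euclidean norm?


Non-zero entries: [(0, 3), (2, -8), (3, 10)]
Squares: [9, 64, 100]
||x||_2^2 = sum = 173.

173


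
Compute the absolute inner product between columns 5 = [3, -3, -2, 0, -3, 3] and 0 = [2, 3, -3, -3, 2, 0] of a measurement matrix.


Inner product: 3*2 + -3*3 + -2*-3 + 0*-3 + -3*2 + 3*0
Products: [6, -9, 6, 0, -6, 0]
Sum = -3.
|dot| = 3.

3


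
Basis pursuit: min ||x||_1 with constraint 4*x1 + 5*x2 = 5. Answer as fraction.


Axis intercepts:
  x1 = 5/4, x2 = 0: L1 = 5/4
  x1 = 0, x2 = 1: L1 = 1
x* = (0, 1)
||x*||_1 = 1.

1


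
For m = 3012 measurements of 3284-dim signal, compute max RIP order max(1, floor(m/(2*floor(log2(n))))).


floor(log2(3284)) = 11.
2*11 = 22.
m/(2*floor(log2(n))) = 3012/22 ≈ 136.9091.
floor = 136.
k = max(1, 136) = 136.

136


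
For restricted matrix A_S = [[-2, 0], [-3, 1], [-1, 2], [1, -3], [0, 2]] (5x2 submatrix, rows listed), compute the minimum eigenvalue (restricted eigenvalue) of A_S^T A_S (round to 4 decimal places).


A_S^T A_S = [[15, -8], [-8, 18]].
trace = 33.
det = 206.
disc = trace^2 - 4*det = 1089 - 4*206 = 265.
sqrt(265) ≈ 16.278821.
lam_min = (33 - sqrt(265))/2 ≈ (33 - 16.278821)/2 = 8.3605895 ≈ 8.3606.

8.3606


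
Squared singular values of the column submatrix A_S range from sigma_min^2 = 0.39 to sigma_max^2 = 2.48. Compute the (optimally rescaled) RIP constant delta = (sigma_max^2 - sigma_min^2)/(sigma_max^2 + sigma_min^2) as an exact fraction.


lambda_max - lambda_min = 2.48 - 0.39 = 2.09.
lambda_max + lambda_min = 2.48 + 0.39 = 2.87.
delta = 2.09/2.87 = 209/287.

209/287


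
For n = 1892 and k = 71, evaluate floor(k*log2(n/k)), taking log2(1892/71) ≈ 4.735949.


log2(n/k) = log2(1892/71) ≈ 4.735949.
k*log2(n/k) ≈ 71*4.735949 = 336.252379.
floor(336.252379) = 336.

336


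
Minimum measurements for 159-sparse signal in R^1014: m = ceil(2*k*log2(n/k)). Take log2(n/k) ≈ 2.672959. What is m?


log2(n/k) = log2(1014/159) ≈ 2.672959.
2*k*log2(n/k) ≈ 2*159*2.672959 = 850.000962.
m = ceil(850.000962) = 851.

851


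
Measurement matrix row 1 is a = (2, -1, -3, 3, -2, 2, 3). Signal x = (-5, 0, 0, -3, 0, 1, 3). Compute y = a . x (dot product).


Non-zero terms: ['2*-5', '3*-3', '2*1', '3*3']
Products: [-10, -9, 2, 9]
y = sum = -8.

-8


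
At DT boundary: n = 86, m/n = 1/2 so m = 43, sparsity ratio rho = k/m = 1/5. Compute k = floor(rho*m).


m = 1/2*86 = 43.
rho = 1/5.
rho*m = 1/5*43 = 8.6.
k = floor(8.6) = 8.

8


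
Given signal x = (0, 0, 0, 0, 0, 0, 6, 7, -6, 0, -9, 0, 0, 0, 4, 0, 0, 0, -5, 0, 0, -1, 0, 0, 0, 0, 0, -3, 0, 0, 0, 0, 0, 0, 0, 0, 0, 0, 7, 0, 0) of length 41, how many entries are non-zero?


Non-zero positions: [6, 7, 8, 10, 14, 18, 21, 27, 38].
Sparsity = 9.

9


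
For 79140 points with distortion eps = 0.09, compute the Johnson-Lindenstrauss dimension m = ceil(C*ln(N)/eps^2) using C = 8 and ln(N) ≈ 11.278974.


ln(79140) ≈ 11.278974.
eps^2 = 0.09^2 = 0.0081.
C*ln(N)/eps^2 ≈ 8*11.278974/0.0081 ≈ 11139.7274.
m = ceil(11139.7274) = 11140.

11140


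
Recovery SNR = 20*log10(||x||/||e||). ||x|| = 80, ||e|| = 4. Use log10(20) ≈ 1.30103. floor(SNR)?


||x||/||e|| = 80/4 = 20.
log10(20) ≈ 1.30103.
20*log10(||x||/||e||) ≈ 20*1.30103 = 26.0206.
floor(26.0206) = 26.

26


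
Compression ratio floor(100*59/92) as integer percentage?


100*m/n = 100*59/92 ≈ 64.1304.
floor = 64.

64


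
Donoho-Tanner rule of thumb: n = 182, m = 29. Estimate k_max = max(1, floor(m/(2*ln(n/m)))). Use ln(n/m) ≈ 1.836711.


n/m = 182/29.
ln(n/m) ≈ 1.836711.
2*ln(n/m) ≈ 3.673422.
m/(2*ln(n/m)) ≈ 29/3.673422 ≈ 7.8945.
floor = 7.
k_max = max(1, 7) = 7.

7


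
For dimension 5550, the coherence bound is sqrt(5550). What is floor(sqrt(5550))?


74^2 = 5476 <= 5550 < 5625 = 75^2, so 74 <= sqrt(5550) < 75.
floor(sqrt(5550)) = 74.

74


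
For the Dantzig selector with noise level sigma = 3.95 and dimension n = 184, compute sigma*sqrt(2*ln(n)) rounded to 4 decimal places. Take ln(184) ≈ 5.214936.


ln(184) ≈ 5.214936.
2*ln(n) ≈ 10.429872.
sqrt(2*ln(n)) ≈ sqrt(10.429872) ≈ 3.229531.
threshold ≈ 3.95*3.229531 = 12.75664745 ≈ 12.7566.

12.7566


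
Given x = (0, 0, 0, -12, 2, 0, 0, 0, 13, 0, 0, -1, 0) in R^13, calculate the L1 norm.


Non-zero entries: [(3, -12), (4, 2), (8, 13), (11, -1)]
Absolute values: [12, 2, 13, 1]
||x||_1 = sum = 28.

28


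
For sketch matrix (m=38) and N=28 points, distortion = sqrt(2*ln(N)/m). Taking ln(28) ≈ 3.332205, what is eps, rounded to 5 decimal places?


ln(28) ≈ 3.332205.
2*ln(N)/m ≈ 2*3.332205/38 ≈ 0.17537921.
eps = sqrt(0.17537921) ≈ 0.418783 ≈ 0.41878.

0.41878


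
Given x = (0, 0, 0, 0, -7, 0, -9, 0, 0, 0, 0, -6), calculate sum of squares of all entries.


Non-zero entries: [(4, -7), (6, -9), (11, -6)]
Squares: [49, 81, 36]
||x||_2^2 = sum = 166.

166


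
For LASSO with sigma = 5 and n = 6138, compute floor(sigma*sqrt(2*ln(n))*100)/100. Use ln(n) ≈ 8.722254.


ln(6138) ≈ 8.722254.
2*ln(n) ≈ 17.444508.
sqrt(2*ln(n)) ≈ sqrt(17.444508) ≈ 4.176662.
lambda ≈ 5*4.176662 = 20.88331.
floor(lambda*100)/100 = 20.88.

20.88


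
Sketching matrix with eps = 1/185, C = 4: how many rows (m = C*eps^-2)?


1/eps = 185.
(1/eps)^2 = 34225.
m = 4*34225 = 136900.

136900


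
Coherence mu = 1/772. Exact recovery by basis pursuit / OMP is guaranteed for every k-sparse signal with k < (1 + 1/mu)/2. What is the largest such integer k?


1/mu = 772.
1 + 1/mu = 773.
(1 + 1/mu)/2 = 386.5 is not an integer, so k_max = floor(386.5) = 386.

386


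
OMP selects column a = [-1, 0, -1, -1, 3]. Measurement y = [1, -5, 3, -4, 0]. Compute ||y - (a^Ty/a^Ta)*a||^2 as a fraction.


a^T a = 12.
a^T y = 0.
coeff = 0/12 = 0.
||r||^2 = 51.

51


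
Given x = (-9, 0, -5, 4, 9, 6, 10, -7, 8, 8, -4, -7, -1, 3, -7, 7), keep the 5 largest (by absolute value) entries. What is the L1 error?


Sorted |x_i| descending: [10, 9, 9, 8, 8, 7, 7, 7, 7, 6, 5, 4, 4, 3, 1, 0]
Keep top 5: [10, 9, 9, 8, 8]
Tail entries: [7, 7, 7, 7, 6, 5, 4, 4, 3, 1, 0]
L1 error = sum of tail = 51.

51


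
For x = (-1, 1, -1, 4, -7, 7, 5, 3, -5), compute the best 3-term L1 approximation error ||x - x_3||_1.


Sorted |x_i| descending: [7, 7, 5, 5, 4, 3, 1, 1, 1]
Keep top 3: [7, 7, 5]
Tail entries: [5, 4, 3, 1, 1, 1]
L1 error = sum of tail = 15.

15


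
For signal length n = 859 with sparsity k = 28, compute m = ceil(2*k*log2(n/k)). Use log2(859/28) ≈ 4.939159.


log2(n/k) = log2(859/28) ≈ 4.939159.
2*k*log2(n/k) ≈ 2*28*4.939159 = 276.592904.
m = ceil(276.592904) = 277.

277


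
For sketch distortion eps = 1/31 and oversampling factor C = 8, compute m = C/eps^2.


1/eps = 31.
(1/eps)^2 = 961.
m = 8*961 = 7688.

7688


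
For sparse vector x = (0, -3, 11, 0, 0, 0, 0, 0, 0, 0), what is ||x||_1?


Non-zero entries: [(1, -3), (2, 11)]
Absolute values: [3, 11]
||x||_1 = sum = 14.

14


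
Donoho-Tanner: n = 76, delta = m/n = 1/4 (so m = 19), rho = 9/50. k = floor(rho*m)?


m = 1/4*76 = 19.
rho = 9/50.
rho*m = 9/50*19 = 3.42.
k = floor(3.42) = 3.

3


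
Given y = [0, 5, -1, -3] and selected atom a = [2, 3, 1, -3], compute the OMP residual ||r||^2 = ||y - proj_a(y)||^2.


a^T a = 23.
a^T y = 23.
coeff = 23/23 = 1.
||r||^2 = 12.

12


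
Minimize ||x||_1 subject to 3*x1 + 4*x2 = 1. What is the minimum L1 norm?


Axis intercepts:
  x1 = 1/3, x2 = 0: L1 = 1/3
  x1 = 0, x2 = 1/4: L1 = 1/4
x* = (0, 1/4)
||x*||_1 = 1/4.

1/4


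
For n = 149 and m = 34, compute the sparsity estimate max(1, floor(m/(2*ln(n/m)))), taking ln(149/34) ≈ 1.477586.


n/m = 149/34.
ln(n/m) ≈ 1.477586.
2*ln(n/m) ≈ 2.955172.
m/(2*ln(n/m)) ≈ 34/2.955172 ≈ 11.5053.
floor = 11.
k_max = max(1, 11) = 11.

11


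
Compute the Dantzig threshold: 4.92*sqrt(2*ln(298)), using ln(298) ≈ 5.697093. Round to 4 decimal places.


ln(298) ≈ 5.697093.
2*ln(n) ≈ 11.394186.
sqrt(2*ln(n)) ≈ sqrt(11.394186) ≈ 3.375528.
threshold ≈ 4.92*3.375528 = 16.60759776 ≈ 16.6076.

16.6076


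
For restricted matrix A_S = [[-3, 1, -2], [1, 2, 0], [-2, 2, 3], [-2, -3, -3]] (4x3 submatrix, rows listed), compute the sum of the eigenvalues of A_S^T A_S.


Sum of eigenvalues of A_S^T A_S = trace(A_S^T A_S) = sum of squared column norms of A_S.
A_S^T A_S diagonal: [18, 18, 22].
trace = 18 + 18 + 22 = 58.

58


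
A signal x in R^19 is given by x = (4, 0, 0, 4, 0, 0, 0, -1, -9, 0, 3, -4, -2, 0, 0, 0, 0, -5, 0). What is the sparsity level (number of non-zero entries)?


Non-zero positions: [0, 3, 7, 8, 10, 11, 12, 17].
Sparsity = 8.

8


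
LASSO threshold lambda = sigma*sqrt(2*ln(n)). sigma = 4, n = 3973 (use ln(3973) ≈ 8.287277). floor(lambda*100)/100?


ln(3973) ≈ 8.287277.
2*ln(n) ≈ 16.574554.
sqrt(2*ln(n)) ≈ sqrt(16.574554) ≈ 4.071186.
lambda ≈ 4*4.071186 = 16.284744.
floor(lambda*100)/100 = 16.28.

16.28


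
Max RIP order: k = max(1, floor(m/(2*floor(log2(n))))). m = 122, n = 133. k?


floor(log2(133)) = 7.
2*7 = 14.
m/(2*floor(log2(n))) = 122/14 ≈ 8.7143.
floor = 8.
k = max(1, 8) = 8.

8


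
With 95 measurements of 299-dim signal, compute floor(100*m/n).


100*m/n = 100*95/299 ≈ 31.7726.
floor = 31.

31


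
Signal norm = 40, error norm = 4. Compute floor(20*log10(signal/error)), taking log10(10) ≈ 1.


||x||/||e|| = 40/4 = 10.
log10(10) ≈ 1.
20*log10(||x||/||e||) ≈ 20*1 = 20.
floor(20) = 20.

20


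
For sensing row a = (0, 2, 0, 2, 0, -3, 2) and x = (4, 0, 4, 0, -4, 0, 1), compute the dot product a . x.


Non-zero terms: ['0*4', '0*4', '0*-4', '2*1']
Products: [0, 0, 0, 2]
y = sum = 2.

2


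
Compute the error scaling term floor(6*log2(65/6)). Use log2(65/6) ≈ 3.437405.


log2(n/k) = log2(65/6) ≈ 3.437405.
k*log2(n/k) ≈ 6*3.437405 = 20.62443.
floor(20.62443) = 20.

20


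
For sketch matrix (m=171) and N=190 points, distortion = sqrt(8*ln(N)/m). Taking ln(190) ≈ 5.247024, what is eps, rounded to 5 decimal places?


ln(190) ≈ 5.247024.
8*ln(N)/m ≈ 8*5.247024/171 ≈ 0.24547481.
eps = sqrt(0.24547481) ≈ 0.4954541 ≈ 0.49545.

0.49545


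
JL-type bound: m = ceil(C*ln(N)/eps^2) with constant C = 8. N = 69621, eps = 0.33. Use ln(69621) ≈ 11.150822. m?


ln(69621) ≈ 11.150822.
eps^2 = 0.33^2 = 0.1089.
C*ln(N)/eps^2 ≈ 8*11.150822/0.1089 ≈ 819.1605.
m = ceil(819.1605) = 820.

820


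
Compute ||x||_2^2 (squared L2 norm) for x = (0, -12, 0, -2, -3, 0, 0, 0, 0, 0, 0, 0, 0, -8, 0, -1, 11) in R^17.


Non-zero entries: [(1, -12), (3, -2), (4, -3), (13, -8), (15, -1), (16, 11)]
Squares: [144, 4, 9, 64, 1, 121]
||x||_2^2 = sum = 343.

343


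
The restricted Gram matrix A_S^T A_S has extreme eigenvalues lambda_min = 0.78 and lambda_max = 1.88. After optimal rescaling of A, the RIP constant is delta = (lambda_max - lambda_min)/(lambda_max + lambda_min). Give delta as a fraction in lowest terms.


lambda_max - lambda_min = 1.88 - 0.78 = 1.10.
lambda_max + lambda_min = 1.88 + 0.78 = 2.66.
delta = 1.10/2.66 = 110/266 = 55/133.

55/133


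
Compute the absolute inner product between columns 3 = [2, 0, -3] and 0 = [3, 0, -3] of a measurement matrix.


Inner product: 2*3 + 0*0 + -3*-3
Products: [6, 0, 9]
Sum = 15.
|dot| = 15.

15


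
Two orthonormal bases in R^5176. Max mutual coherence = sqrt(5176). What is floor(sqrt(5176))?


71^2 = 5041 <= 5176 < 5184 = 72^2, so 71 <= sqrt(5176) < 72.
floor(sqrt(5176)) = 71.

71


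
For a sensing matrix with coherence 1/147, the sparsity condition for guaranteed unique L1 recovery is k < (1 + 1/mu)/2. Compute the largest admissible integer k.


1/mu = 147.
1 + 1/mu = 148.
(1 + 1/mu)/2 = 74 is an integer and the inequality is strict, so k_max = 74 - 1 = 73.

73


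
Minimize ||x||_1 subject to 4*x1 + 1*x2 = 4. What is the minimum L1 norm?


Axis intercepts:
  x1 = 1, x2 = 0: L1 = 1
  x1 = 0, x2 = 4: L1 = 4
x* = (1, 0)
||x*||_1 = 1.

1


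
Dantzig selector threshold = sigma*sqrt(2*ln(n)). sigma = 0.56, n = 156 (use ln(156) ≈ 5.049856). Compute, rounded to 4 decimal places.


ln(156) ≈ 5.049856.
2*ln(n) ≈ 10.099712.
sqrt(2*ln(n)) ≈ sqrt(10.099712) ≈ 3.178004.
threshold ≈ 0.56*3.178004 = 1.77968224 ≈ 1.7797.

1.7797


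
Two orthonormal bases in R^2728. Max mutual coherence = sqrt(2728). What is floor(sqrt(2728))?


52^2 = 2704 <= 2728 < 2809 = 53^2, so 52 <= sqrt(2728) < 53.
floor(sqrt(2728)) = 52.

52


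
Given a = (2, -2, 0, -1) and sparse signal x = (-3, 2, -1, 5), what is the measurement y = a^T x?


Non-zero terms: ['2*-3', '-2*2', '0*-1', '-1*5']
Products: [-6, -4, 0, -5]
y = sum = -15.

-15


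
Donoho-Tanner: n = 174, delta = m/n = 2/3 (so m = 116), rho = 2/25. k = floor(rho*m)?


m = 2/3*174 = 116.
rho = 2/25.
rho*m = 2/25*116 = 9.28.
k = floor(9.28) = 9.

9


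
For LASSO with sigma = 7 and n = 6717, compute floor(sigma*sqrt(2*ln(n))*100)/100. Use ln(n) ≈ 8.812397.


ln(6717) ≈ 8.812397.
2*ln(n) ≈ 17.624794.
sqrt(2*ln(n)) ≈ sqrt(17.624794) ≈ 4.198189.
lambda ≈ 7*4.198189 = 29.387323.
floor(lambda*100)/100 = 29.38.

29.38


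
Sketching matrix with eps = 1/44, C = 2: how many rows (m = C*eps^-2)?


1/eps = 44.
(1/eps)^2 = 1936.
m = 2*1936 = 3872.

3872


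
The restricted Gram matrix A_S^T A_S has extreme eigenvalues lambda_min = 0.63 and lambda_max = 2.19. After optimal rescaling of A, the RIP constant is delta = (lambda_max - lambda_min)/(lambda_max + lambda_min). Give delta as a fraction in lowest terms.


lambda_max - lambda_min = 2.19 - 0.63 = 1.56.
lambda_max + lambda_min = 2.19 + 0.63 = 2.82.
delta = 1.56/2.82 = 156/282 = 26/47.

26/47


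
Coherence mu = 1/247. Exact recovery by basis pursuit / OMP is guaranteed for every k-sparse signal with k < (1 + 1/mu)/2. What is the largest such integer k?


1/mu = 247.
1 + 1/mu = 248.
(1 + 1/mu)/2 = 124 is an integer and the inequality is strict, so k_max = 124 - 1 = 123.

123


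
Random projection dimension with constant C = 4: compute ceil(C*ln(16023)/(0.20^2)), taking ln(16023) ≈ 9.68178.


ln(16023) ≈ 9.68178.
eps^2 = 0.20^2 = 0.04.
C*ln(N)/eps^2 ≈ 4*9.68178/0.04 ≈ 968.178.
m = ceil(968.178) = 969.

969


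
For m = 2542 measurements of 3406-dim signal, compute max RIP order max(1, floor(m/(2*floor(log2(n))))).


floor(log2(3406)) = 11.
2*11 = 22.
m/(2*floor(log2(n))) = 2542/22 ≈ 115.5455.
floor = 115.
k = max(1, 115) = 115.

115


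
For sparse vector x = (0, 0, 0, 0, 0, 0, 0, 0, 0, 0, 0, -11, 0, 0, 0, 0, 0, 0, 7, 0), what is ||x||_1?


Non-zero entries: [(11, -11), (18, 7)]
Absolute values: [11, 7]
||x||_1 = sum = 18.

18


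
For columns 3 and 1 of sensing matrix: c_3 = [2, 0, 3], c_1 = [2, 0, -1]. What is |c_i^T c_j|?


Inner product: 2*2 + 0*0 + 3*-1
Products: [4, 0, -3]
Sum = 1.
|dot| = 1.

1


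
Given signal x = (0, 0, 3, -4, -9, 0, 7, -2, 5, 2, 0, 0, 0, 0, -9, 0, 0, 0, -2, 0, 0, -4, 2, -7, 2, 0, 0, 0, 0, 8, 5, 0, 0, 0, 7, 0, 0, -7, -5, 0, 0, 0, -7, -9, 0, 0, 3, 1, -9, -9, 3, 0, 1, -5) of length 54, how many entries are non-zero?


Non-zero positions: [2, 3, 4, 6, 7, 8, 9, 14, 18, 21, 22, 23, 24, 29, 30, 34, 37, 38, 42, 43, 46, 47, 48, 49, 50, 52, 53].
Sparsity = 27.

27


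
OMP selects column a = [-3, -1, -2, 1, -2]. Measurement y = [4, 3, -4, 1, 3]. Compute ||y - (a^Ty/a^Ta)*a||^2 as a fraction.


a^T a = 19.
a^T y = -12.
coeff = -12/19 = -12/19.
||r||^2 = 825/19.

825/19
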